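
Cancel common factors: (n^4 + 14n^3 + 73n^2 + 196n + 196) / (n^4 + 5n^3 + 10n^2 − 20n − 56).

(n + 7)/(n − 2)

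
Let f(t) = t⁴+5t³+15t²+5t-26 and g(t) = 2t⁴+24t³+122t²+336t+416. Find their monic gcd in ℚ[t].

Repeated division with remainder:
  t⁴+5t³+15t²+5t-26 = (1/2)(2t⁴+24t³+122t²+336t+416) + (-7t³-46t²-163t-234)
  2t⁴+24t³+122t²+336t+416 = (-(2/7)t-76/49)(-7t³-46t²-163t-234) + ((200/49)t²+(800/49)t+2600/49)
  -7t³-46t²-163t-234 = (-(343/200)t-441/100)((200/49)t²+(800/49)t+2600/49) + (0)
Last nonzero remainder: (200/49)t²+(800/49)t+2600/49. Dividing through by 200/49 gives the monic gcd t²+4t+13.

t²+4t+13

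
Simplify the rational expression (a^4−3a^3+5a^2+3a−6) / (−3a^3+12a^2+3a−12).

By polynomial division,
  a^4−3a^3+5a^2+3a−6 = (−(1/3)a−1/3)(−3a^3+12a^2+3a−12) + (10a^2−10)
  −3a^3+12a^2+3a−12 = (−(3/10)a+6/5)(10a^2−10) + (0)
Last nonzero remainder: 10a^2−10. Dividing through by 10 gives the monic gcd a^2−1.
Cancel a^2−1 from numerator and denominator to get the reduced form.

(−a^2+3a−6)/(3a−12)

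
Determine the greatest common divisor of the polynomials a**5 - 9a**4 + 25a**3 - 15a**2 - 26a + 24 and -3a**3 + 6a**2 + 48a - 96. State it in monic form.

a**2 - 6a + 8

By polynomial division,
  a**5 - 9a**4 + 25a**3 - 15a**2 - 26a + 24 = (-(1/3)a**2 + (7/3)a - 9)(-3a**3 + 6a**2 + 48a - 96) + (-105a**2 + 630a - 840)
  -3a**3 + 6a**2 + 48a - 96 = ((1/35)a + 4/35)(-105a**2 + 630a - 840) + (0)
Last nonzero remainder: -105a**2 + 630a - 840. Dividing through by -105 gives the monic gcd a**2 - 6a + 8.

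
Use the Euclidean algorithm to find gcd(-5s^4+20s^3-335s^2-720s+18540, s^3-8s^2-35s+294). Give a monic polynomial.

s+6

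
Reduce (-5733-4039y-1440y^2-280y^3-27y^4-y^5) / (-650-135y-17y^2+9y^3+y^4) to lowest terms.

Apply the Euclidean algorithm:
  -y^5-27y^4-280y^3-1440y^2-4039y-5733 = (-y-18)(y^4+9y^3-17y^2-135y-650) + (-135y^3-1881y^2-7119y-17433)
  y^4+9y^3-17y^2-135y-650 = (-(1/135)y+74/2025)(-135y^3-1881y^2-7119y-17433) + (-(224/225)y^2-(896/225)y-2912/225)
  -135y^3-1881y^2-7119y-17433 = ((30375/224)y+301725/224)(-(224/225)y^2-(896/225)y-2912/225) + (0)
Last nonzero remainder: -(224/225)y^2-(896/225)y-2912/225. Dividing through by -224/225 gives the monic gcd y^2+4y+13.
Cancel y^2+4y+13 from numerator and denominator to get the reduced form.

(-441-175y-23y^2-y^3)/(-50+5y+y^2)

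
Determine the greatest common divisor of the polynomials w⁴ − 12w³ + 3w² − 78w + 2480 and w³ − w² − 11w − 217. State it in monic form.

Euclidean algorithm in ℚ[w]:
  w⁴ − 12w³ + 3w² − 78w + 2480 = (w − 11)(w³ − w² − 11w − 217) + (3w² + 18w + 93)
  w³ − w² − 11w − 217 = ((1/3)w − 7/3)(3w² + 18w + 93) + (0)
Last nonzero remainder: 3w² + 18w + 93. Dividing through by 3 gives the monic gcd w² + 6w + 31.

w² + 6w + 31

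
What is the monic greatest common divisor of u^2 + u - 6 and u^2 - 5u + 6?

Euclidean algorithm in ℚ[u]:
  u^2 + u - 6 = (u^2 - 5u + 6) + (6u - 12)
  u^2 - 5u + 6 = ((1/6)u - 1/2)(6u - 12) + (0)
Last nonzero remainder: 6u - 12. Dividing through by 6 gives the monic gcd u - 2.

u - 2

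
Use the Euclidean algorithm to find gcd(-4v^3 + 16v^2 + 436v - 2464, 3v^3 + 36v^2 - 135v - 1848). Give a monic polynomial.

v^2 + 4v - 77

Euclidean algorithm in ℚ[v]:
  -4v^3 + 16v^2 + 436v - 2464 = (-4/3)(3v^3 + 36v^2 - 135v - 1848) + (64v^2 + 256v - 4928)
  3v^3 + 36v^2 - 135v - 1848 = ((3/64)v + 3/8)(64v^2 + 256v - 4928) + (0)
Last nonzero remainder: 64v^2 + 256v - 4928. Dividing through by 64 gives the monic gcd v^2 + 4v - 77.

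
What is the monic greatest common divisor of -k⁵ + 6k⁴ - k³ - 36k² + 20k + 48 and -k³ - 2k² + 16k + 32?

k² - 2k - 8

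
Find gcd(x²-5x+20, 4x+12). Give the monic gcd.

1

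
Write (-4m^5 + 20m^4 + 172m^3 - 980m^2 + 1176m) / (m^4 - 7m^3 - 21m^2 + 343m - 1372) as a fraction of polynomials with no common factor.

(-4m^3 + 20m^2 - 24m)/(m^2 - 7m + 28)

Euclidean algorithm in ℚ[m]:
  -4m^5 + 20m^4 + 172m^3 - 980m^2 + 1176m = (-4m - 8)(m^4 - 7m^3 - 21m^2 + 343m - 1372) + (32m^3 + 224m^2 - 1568m - 10976)
  m^4 - 7m^3 - 21m^2 + 343m - 1372 = ((1/32)m - 7/16)(32m^3 + 224m^2 - 1568m - 10976) + (126m^2 - 6174)
  32m^3 + 224m^2 - 1568m - 10976 = ((16/63)m + 16/9)(126m^2 - 6174) + (0)
Last nonzero remainder: 126m^2 - 6174. Dividing through by 126 gives the monic gcd m^2 - 49.
Cancel m^2 - 49 from numerator and denominator to get the reduced form.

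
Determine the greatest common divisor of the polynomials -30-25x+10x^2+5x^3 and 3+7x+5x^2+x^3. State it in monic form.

3+4x+x^2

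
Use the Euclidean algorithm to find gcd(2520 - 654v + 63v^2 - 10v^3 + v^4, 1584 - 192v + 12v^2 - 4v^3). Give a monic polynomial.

Euclidean algorithm in ℚ[v]:
  v^4 - 10v^3 + 63v^2 - 654v + 2520 = (-(1/4)v + 7/4)(-4v^3 + 12v^2 - 192v + 1584) + (-6v^2 + 78v - 252)
  -4v^3 + 12v^2 - 192v + 1584 = ((2/3)v + 20/3)(-6v^2 + 78v - 252) + (-544v + 3264)
  -6v^2 + 78v - 252 = ((3/272)v - 21/272)(-544v + 3264) + (0)
Last nonzero remainder: -544v + 3264. Dividing through by -544 gives the monic gcd v - 6.

-6 + v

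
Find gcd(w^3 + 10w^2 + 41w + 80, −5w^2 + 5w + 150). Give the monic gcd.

w + 5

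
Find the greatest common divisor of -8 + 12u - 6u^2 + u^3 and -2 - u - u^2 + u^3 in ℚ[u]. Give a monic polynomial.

-2 + u

By polynomial division,
  u^3 - 6u^2 + 12u - 8 = (u^3 - u^2 - u - 2) + (-5u^2 + 13u - 6)
  u^3 - u^2 - u - 2 = (-(1/5)u - 8/25)(-5u^2 + 13u - 6) + ((49/25)u - 98/25)
  -5u^2 + 13u - 6 = (-(125/49)u + 75/49)((49/25)u - 98/25) + (0)
Last nonzero remainder: (49/25)u - 98/25. Dividing through by 49/25 gives the monic gcd u - 2.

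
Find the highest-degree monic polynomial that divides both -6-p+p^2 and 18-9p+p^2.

-3+p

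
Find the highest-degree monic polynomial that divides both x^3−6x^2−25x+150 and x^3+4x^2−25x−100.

x^2−25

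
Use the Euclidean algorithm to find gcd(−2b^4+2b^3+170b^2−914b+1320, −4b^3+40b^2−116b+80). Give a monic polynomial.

b^2−9b+20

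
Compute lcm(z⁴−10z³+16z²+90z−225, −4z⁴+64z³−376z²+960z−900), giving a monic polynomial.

z⁵−13z⁴+46z³+42z²−495z+675

Apply the Euclidean algorithm:
  z⁴−10z³+16z²+90z−225 = (−1/4)(−4z⁴+64z³−376z²+960z−900) + (6z³−78z²+330z−450)
  −4z⁴+64z³−376z²+960z−900 = (−(2/3)z+2)(6z³−78z²+330z−450) + (0)
Last nonzero remainder: 6z³−78z²+330z−450. Dividing through by 6 gives the monic gcd z³−13z²+55z−75.
Then lcm(f, g) = f·g / gcd(f, g); expanding and making the result monic gives the answer.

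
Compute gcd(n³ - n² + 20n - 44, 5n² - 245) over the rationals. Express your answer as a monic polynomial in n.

By polynomial division,
  n³ - n² + 20n - 44 = ((1/5)n - 1/5)(5n² - 245) + (69n - 93)
  5n² - 245 = ((5/69)n + 155/1587)(69n - 93) + (-124800/529)
  69n - 93 = (-(12167/41600)n + 16399/41600)(-124800/529) + (0)
The last nonzero remainder is the constant -124800/529, so the polynomials are coprime and gcd = 1.

1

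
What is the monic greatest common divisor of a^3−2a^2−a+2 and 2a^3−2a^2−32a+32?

Repeated division with remainder:
  a^3−2a^2−a+2 = (1/2)(2a^3−2a^2−32a+32) + (−a^2+15a−14)
  2a^3−2a^2−32a+32 = (−2a−28)(−a^2+15a−14) + (360a−360)
  −a^2+15a−14 = (−(1/360)a+7/180)(360a−360) + (0)
Last nonzero remainder: 360a−360. Dividing through by 360 gives the monic gcd a−1.

a−1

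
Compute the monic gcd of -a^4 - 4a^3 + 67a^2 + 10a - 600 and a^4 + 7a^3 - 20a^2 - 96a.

a^2 - a - 12

Repeated division with remainder:
  -a^4 - 4a^3 + 67a^2 + 10a - 600 = (-1)(a^4 + 7a^3 - 20a^2 - 96a) + (3a^3 + 47a^2 - 86a - 600)
  a^4 + 7a^3 - 20a^2 - 96a = ((1/3)a - 26/9)(3a^3 + 47a^2 - 86a - 600) + ((1300/9)a^2 - (1300/9)a - 5200/3)
  3a^3 + 47a^2 - 86a - 600 = ((27/1300)a + 9/26)((1300/9)a^2 - (1300/9)a - 5200/3) + (0)
Last nonzero remainder: (1300/9)a^2 - (1300/9)a - 5200/3. Dividing through by 1300/9 gives the monic gcd a^2 - a - 12.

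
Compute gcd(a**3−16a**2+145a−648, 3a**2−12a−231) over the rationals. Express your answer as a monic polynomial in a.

1

By polynomial division,
  a**3−16a**2+145a−648 = ((1/3)a−4)(3a**2−12a−231) + (174a−1572)
  3a**2−12a−231 = ((1/58)a+73/841)(174a−1572) + (−79515/841)
  174a−1572 = (−(48778/26505)a+440684/26505)(−79515/841) + (0)
The last nonzero remainder is the constant −79515/841, so the polynomials are coprime and gcd = 1.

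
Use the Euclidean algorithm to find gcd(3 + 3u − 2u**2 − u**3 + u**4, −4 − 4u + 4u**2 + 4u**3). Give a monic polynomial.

Repeated division with remainder:
  u**4 − u**3 − 2u**2 + 3u + 3 = ((1/4)u − 1/2)(4u**3 + 4u**2 − 4u − 4) + (u**2 + 2u + 1)
  4u**3 + 4u**2 − 4u − 4 = (4u − 4)(u**2 + 2u + 1) + (0)
The last nonzero remainder u**2 + 2u + 1 is already monic.

1 + 2u + u**2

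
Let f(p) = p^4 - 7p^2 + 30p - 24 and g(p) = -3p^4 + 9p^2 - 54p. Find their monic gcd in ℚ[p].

p^2 - 3p + 6

Euclidean algorithm in ℚ[p]:
  p^4 - 7p^2 + 30p - 24 = (-1/3)(-3p^4 + 9p^2 - 54p) + (-4p^2 + 12p - 24)
  -3p^4 + 9p^2 - 54p = ((3/4)p^2 + (9/4)p)(-4p^2 + 12p - 24) + (0)
Last nonzero remainder: -4p^2 + 12p - 24. Dividing through by -4 gives the monic gcd p^2 - 3p + 6.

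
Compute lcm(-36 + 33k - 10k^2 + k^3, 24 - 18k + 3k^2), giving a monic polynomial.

72 - 102k + 53k^2 - 12k^3 + k^4

By polynomial division,
  k^3 - 10k^2 + 33k - 36 = ((1/3)k - 4/3)(3k^2 - 18k + 24) + (k - 4)
  3k^2 - 18k + 24 = (3k - 6)(k - 4) + (0)
The last nonzero remainder k - 4 is already monic.
Then lcm(f, g) = f·g / gcd(f, g); expanding and making the result monic gives the answer.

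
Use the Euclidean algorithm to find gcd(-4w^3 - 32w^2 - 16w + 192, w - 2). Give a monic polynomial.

w - 2

By polynomial division,
  -4w^3 - 32w^2 - 16w + 192 = (-4w^2 - 40w - 96)(w - 2) + (0)
The last nonzero remainder w - 2 is already monic.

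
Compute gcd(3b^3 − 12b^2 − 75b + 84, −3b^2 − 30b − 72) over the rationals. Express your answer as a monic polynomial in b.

b + 4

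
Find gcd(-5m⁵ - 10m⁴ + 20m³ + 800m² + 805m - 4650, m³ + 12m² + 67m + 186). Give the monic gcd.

m² + 6m + 31

By polynomial division,
  -5m⁵ - 10m⁴ + 20m³ + 800m² + 805m - 4650 = (-5m² + 50m - 245)(m³ + 12m² + 67m + 186) + (1320m² + 7920m + 40920)
  m³ + 12m² + 67m + 186 = ((1/1320)m + 1/220)(1320m² + 7920m + 40920) + (0)
Last nonzero remainder: 1320m² + 7920m + 40920. Dividing through by 1320 gives the monic gcd m² + 6m + 31.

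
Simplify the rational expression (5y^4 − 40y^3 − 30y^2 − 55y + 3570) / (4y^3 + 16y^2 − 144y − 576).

(5y^3 − 10y^2 − 90y − 595)/(4y^2 + 40y + 96)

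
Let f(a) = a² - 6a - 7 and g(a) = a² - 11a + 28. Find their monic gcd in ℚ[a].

a - 7

Repeated division with remainder:
  a² - 6a - 7 = (a² - 11a + 28) + (5a - 35)
  a² - 11a + 28 = ((1/5)a - 4/5)(5a - 35) + (0)
Last nonzero remainder: 5a - 35. Dividing through by 5 gives the monic gcd a - 7.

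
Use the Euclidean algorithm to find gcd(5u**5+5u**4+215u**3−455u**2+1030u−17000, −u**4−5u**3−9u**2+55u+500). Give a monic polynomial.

Apply the Euclidean algorithm:
  5u**5+5u**4+215u**3−455u**2+1030u−17000 = (−5u+20)(−u**4−5u**3−9u**2+55u+500) + (270u**3+2430u−27000)
  −u**4−5u**3−9u**2+55u+500 = (−(1/270)u−1/54)(270u**3+2430u−27000) + (0)
Last nonzero remainder: 270u**3+2430u−27000. Dividing through by 270 gives the monic gcd u**3+9u−100.

u**3+9u−100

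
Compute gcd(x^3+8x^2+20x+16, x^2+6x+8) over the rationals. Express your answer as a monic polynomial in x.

x^2+6x+8

By polynomial division,
  x^3+8x^2+20x+16 = (x+2)(x^2+6x+8) + (0)
The last nonzero remainder x^2+6x+8 is already monic.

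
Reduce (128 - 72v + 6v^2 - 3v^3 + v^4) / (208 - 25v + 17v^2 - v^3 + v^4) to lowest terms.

(8 - 6v + v^2)/(13 - 4v + v^2)

Euclidean algorithm in ℚ[v]:
  v^4 - 3v^3 + 6v^2 - 72v + 128 = (v^4 - v^3 + 17v^2 - 25v + 208) + (-2v^3 - 11v^2 - 47v - 80)
  v^4 - v^3 + 17v^2 - 25v + 208 = (-(1/2)v + 13/4)(-2v^3 - 11v^2 - 47v - 80) + ((117/4)v^2 + (351/4)v + 468)
  -2v^3 - 11v^2 - 47v - 80 = (-(8/117)v - 20/117)((117/4)v^2 + (351/4)v + 468) + (0)
Last nonzero remainder: (117/4)v^2 + (351/4)v + 468. Dividing through by 117/4 gives the monic gcd v^2 + 3v + 16.
Cancel v^2 + 3v + 16 from numerator and denominator to get the reduced form.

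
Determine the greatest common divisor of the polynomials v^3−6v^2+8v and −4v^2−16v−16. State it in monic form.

1

Euclidean algorithm in ℚ[v]:
  v^3−6v^2+8v = (−(1/4)v+5/2)(−4v^2−16v−16) + (44v+40)
  −4v^2−16v−16 = (−(1/11)v−34/121)(44v+40) + (−576/121)
  44v+40 = (−(1331/144)v−605/72)(−576/121) + (0)
The last nonzero remainder is the constant −576/121, so the polynomials are coprime and gcd = 1.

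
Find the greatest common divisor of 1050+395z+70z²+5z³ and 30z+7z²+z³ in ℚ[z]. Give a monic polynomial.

30+7z+z²

By polynomial division,
  5z³+70z²+395z+1050 = (5)(z³+7z²+30z) + (35z²+245z+1050)
  z³+7z²+30z = ((1/35)z)(35z²+245z+1050) + (0)
Last nonzero remainder: 35z²+245z+1050. Dividing through by 35 gives the monic gcd z²+7z+30.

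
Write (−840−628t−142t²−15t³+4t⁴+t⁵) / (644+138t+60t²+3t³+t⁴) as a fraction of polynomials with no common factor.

(−60−32t+t²+t³)/(46+t²)

Apply the Euclidean algorithm:
  t⁵+4t⁴−15t³−142t²−628t−840 = (t+1)(t⁴+3t³+60t²+138t+644) + (−78t³−340t²−1410t−1484)
  t⁴+3t³+60t²+138t+644 = (−(1/78)t+53/3042)(−78t³−340t²−1410t−1484) + ((72775/1521)t²+(72775/507)t+1018850/1521)
  −78t³−340t²−1410t−1484 = (−(118638/72775)t−161226/72775)((72775/1521)t²+(72775/507)t+1018850/1521) + (0)
Last nonzero remainder: (72775/1521)t²+(72775/507)t+1018850/1521. Dividing through by 72775/1521 gives the monic gcd t²+3t+14.
Cancel t²+3t+14 from numerator and denominator to get the reduced form.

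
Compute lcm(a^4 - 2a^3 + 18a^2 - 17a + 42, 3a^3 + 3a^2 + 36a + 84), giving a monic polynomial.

a^5 + 14a^3 + 19a^2 + 8a + 84

By polynomial division,
  a^4 - 2a^3 + 18a^2 - 17a + 42 = ((1/3)a - 1)(3a^3 + 3a^2 + 36a + 84) + (9a^2 - 9a + 126)
  3a^3 + 3a^2 + 36a + 84 = ((1/3)a + 2/3)(9a^2 - 9a + 126) + (0)
Last nonzero remainder: 9a^2 - 9a + 126. Dividing through by 9 gives the monic gcd a^2 - a + 14.
Then lcm(f, g) = f·g / gcd(f, g); expanding and making the result monic gives the answer.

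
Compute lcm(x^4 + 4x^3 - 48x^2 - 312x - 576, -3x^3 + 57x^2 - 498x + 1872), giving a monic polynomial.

By polynomial division,
  x^4 + 4x^3 - 48x^2 - 312x - 576 = (-(1/3)x - 23/3)(-3x^3 + 57x^2 - 498x + 1872) + (223x^2 - 3506x + 13776)
  -3x^3 + 57x^2 - 498x + 1872 = (-(3/223)x + 2193/49729)(223x^2 - 3506x + 13776) + (-(7860240/49729)x + 62881920/49729)
  223x^2 - 3506x + 13776 = (-(11089567/7860240)x + 14272223/1310040)(-(7860240/49729)x + 62881920/49729) + (0)
Last nonzero remainder: -(7860240/49729)x + 62881920/49729. Dividing through by -7860240/49729 gives the monic gcd x - 8.
Then lcm(f, g) = f·g / gcd(f, g); expanding and making the result monic gives the answer.

x^6 - 7x^5 - 14x^4 + 528x^3 - 888x^2 - 18000x - 44928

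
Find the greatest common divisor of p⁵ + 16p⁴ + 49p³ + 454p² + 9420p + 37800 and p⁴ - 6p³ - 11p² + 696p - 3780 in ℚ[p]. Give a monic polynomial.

p³ - 11p + 630

By polynomial division,
  p⁵ + 16p⁴ + 49p³ + 454p² + 9420p + 37800 = (p + 22)(p⁴ - 6p³ - 11p² + 696p - 3780) + (192p³ - 2112p + 120960)
  p⁴ - 6p³ - 11p² + 696p - 3780 = ((1/192)p - 1/32)(192p³ - 2112p + 120960) + (0)
Last nonzero remainder: 192p³ - 2112p + 120960. Dividing through by 192 gives the monic gcd p³ - 11p + 630.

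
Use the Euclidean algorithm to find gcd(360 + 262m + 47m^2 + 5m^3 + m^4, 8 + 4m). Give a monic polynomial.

2 + m

Euclidean algorithm in ℚ[m]:
  m^4 + 5m^3 + 47m^2 + 262m + 360 = ((1/4)m^3 + (3/4)m^2 + (41/4)m + 45)(4m + 8) + (0)
Last nonzero remainder: 4m + 8. Dividing through by 4 gives the monic gcd m + 2.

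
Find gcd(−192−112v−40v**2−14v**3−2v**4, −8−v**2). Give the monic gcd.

8+v**2

Euclidean algorithm in ℚ[v]:
  −2v**4−14v**3−40v**2−112v−192 = (2v**2+14v+24)(−v**2−8) + (0)
Last nonzero remainder: −v**2−8. Dividing through by −1 gives the monic gcd v**2+8.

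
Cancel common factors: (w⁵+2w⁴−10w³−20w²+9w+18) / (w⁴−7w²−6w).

(w²+2w−3)/(w)

By polynomial division,
  w⁵+2w⁴−10w³−20w²+9w+18 = (w+2)(w⁴−7w²−6w) + (−3w³+21w+18)
  w⁴−7w²−6w = (−(1/3)w)(−3w³+21w+18) + (0)
Last nonzero remainder: −3w³+21w+18. Dividing through by −3 gives the monic gcd w³−7w−6.
Cancel w³−7w−6 from numerator and denominator to get the reduced form.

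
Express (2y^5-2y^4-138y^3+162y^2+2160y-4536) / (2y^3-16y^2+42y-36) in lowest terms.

By polynomial division,
  2y^5-2y^4-138y^3+162y^2+2160y-4536 = (y^2+7y-34)(2y^3-16y^2+42y-36) + (-640y^2+3840y-5760)
  2y^3-16y^2+42y-36 = (-(1/320)y+1/160)(-640y^2+3840y-5760) + (0)
Last nonzero remainder: -640y^2+3840y-5760. Dividing through by -640 gives the monic gcd y^2-6y+9.
Cancel y^2-6y+9 from numerator and denominator to get the reduced form.

(y^3+5y^2-48y-252)/(y-2)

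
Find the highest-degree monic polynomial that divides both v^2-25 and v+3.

Apply the Euclidean algorithm:
  v^2-25 = (v-3)(v+3) + (-16)
  v+3 = (-(1/16)v-3/16)(-16) + (0)
The last nonzero remainder is the constant -16, so the polynomials are coprime and gcd = 1.

1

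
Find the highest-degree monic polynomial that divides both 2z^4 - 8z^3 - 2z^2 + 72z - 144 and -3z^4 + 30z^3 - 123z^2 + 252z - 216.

Apply the Euclidean algorithm:
  2z^4 - 8z^3 - 2z^2 + 72z - 144 = (-2/3)(-3z^4 + 30z^3 - 123z^2 + 252z - 216) + (12z^3 - 84z^2 + 240z - 288)
  -3z^4 + 30z^3 - 123z^2 + 252z - 216 = (-(1/4)z + 3/4)(12z^3 - 84z^2 + 240z - 288) + (0)
Last nonzero remainder: 12z^3 - 84z^2 + 240z - 288. Dividing through by 12 gives the monic gcd z^3 - 7z^2 + 20z - 24.

z^3 - 7z^2 + 20z - 24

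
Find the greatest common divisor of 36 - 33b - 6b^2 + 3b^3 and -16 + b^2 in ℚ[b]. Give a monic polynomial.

Apply the Euclidean algorithm:
  3b^3 - 6b^2 - 33b + 36 = (3b - 6)(b^2 - 16) + (15b - 60)
  b^2 - 16 = ((1/15)b + 4/15)(15b - 60) + (0)
Last nonzero remainder: 15b - 60. Dividing through by 15 gives the monic gcd b - 4.

-4 + b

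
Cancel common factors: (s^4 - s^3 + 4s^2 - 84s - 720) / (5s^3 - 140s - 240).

(s^2 + s + 30)/(5s + 10)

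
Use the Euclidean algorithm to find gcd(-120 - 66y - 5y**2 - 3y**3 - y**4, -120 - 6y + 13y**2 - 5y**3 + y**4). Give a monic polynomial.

30 + 9y - y**2 + y**3

Apply the Euclidean algorithm:
  -y**4 - 3y**3 - 5y**2 - 66y - 120 = (-1)(y**4 - 5y**3 + 13y**2 - 6y - 120) + (-8y**3 + 8y**2 - 72y - 240)
  y**4 - 5y**3 + 13y**2 - 6y - 120 = (-(1/8)y + 1/2)(-8y**3 + 8y**2 - 72y - 240) + (0)
Last nonzero remainder: -8y**3 + 8y**2 - 72y - 240. Dividing through by -8 gives the monic gcd y**3 - y**2 + 9y + 30.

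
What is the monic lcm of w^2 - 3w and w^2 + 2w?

Apply the Euclidean algorithm:
  w^2 - 3w = (w^2 + 2w) + (-5w)
  w^2 + 2w = (-(1/5)w - 2/5)(-5w) + (0)
Last nonzero remainder: -5w. Dividing through by -5 gives the monic gcd w.
Then lcm(f, g) = f·g / gcd(f, g); expanding and making the result monic gives the answer.

w^3 - w^2 - 6w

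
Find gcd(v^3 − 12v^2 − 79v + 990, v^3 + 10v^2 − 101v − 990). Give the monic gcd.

v^2 − v − 90

By polynomial division,
  v^3 − 12v^2 − 79v + 990 = (v^3 + 10v^2 − 101v − 990) + (−22v^2 + 22v + 1980)
  v^3 + 10v^2 − 101v − 990 = (−(1/22)v − 1/2)(−22v^2 + 22v + 1980) + (0)
Last nonzero remainder: −22v^2 + 22v + 1980. Dividing through by −22 gives the monic gcd v^2 − v − 90.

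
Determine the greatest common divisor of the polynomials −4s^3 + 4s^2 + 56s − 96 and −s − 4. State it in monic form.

s + 4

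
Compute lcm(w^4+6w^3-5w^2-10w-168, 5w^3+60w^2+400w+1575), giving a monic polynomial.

Repeated division with remainder:
  w^4+6w^3-5w^2-10w-168 = ((1/5)w-6/5)(5w^3+60w^2+400w+1575) + (-13w^2+155w+1722)
  5w^3+60w^2+400w+1575 = (-(5/13)w-1555/169)(-13w^2+155w+1722) + ((420555/169)w+2943885/169)
  -13w^2+155w+1722 = (-(2197/420555)w+13858/140185)((420555/169)w+2943885/169) + (0)
Last nonzero remainder: (420555/169)w+2943885/169. Dividing through by 420555/169 gives the monic gcd w+7.
Then lcm(f, g) = f·g / gcd(f, g); expanding and making the result monic gives the answer.

w^6+11w^5+70w^4+235w^3-443w^2-1290w-7560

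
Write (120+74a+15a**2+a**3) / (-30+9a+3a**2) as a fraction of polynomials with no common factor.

(24+10a+a**2)/(-6+3a)

Apply the Euclidean algorithm:
  a**3+15a**2+74a+120 = ((1/3)a+4)(3a**2+9a-30) + (48a+240)
  3a**2+9a-30 = ((1/16)a-1/8)(48a+240) + (0)
Last nonzero remainder: 48a+240. Dividing through by 48 gives the monic gcd a+5.
Cancel a+5 from numerator and denominator to get the reduced form.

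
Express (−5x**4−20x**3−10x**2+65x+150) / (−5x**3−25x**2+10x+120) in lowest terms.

Repeated division with remainder:
  −5x**4−20x**3−10x**2+65x+150 = (x−1)(−5x**3−25x**2+10x+120) + (−45x**2−45x+270)
  −5x**3−25x**2+10x+120 = ((1/9)x+4/9)(−45x**2−45x+270) + (0)
Last nonzero remainder: −45x**2−45x+270. Dividing through by −45 gives the monic gcd x**2+x−6.
Cancel x**2+x−6 from numerator and denominator to get the reduced form.

(x**2+3x+5)/(x+4)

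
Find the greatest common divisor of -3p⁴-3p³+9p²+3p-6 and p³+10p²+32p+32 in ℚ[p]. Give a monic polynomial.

p+2

Euclidean algorithm in ℚ[p]:
  -3p⁴-3p³+9p²+3p-6 = (-3p+27)(p³+10p²+32p+32) + (-165p²-765p-870)
  p³+10p²+32p+32 = (-(1/165)p-59/1815)(-165p²-765p-870) + ((225/121)p+450/121)
  -165p²-765p-870 = (-(1331/15)p-3509/15)((225/121)p+450/121) + (0)
Last nonzero remainder: (225/121)p+450/121. Dividing through by 225/121 gives the monic gcd p+2.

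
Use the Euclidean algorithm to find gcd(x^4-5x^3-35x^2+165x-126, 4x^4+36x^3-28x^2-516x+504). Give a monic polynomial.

x^3+2x^2-21x+18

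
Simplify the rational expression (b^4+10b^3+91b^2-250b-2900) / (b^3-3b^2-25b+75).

Repeated division with remainder:
  b^4+10b^3+91b^2-250b-2900 = (b+13)(b^3-3b^2-25b+75) + (155b^2-3875)
  b^3-3b^2-25b+75 = ((1/155)b-3/155)(155b^2-3875) + (0)
Last nonzero remainder: 155b^2-3875. Dividing through by 155 gives the monic gcd b^2-25.
Cancel b^2-25 from numerator and denominator to get the reduced form.

(b^2+10b+116)/(b-3)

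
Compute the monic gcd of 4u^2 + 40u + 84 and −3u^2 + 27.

Repeated division with remainder:
  4u^2 + 40u + 84 = (−4/3)(−3u^2 + 27) + (40u + 120)
  −3u^2 + 27 = (−(3/40)u + 9/40)(40u + 120) + (0)
Last nonzero remainder: 40u + 120. Dividing through by 40 gives the monic gcd u + 3.

u + 3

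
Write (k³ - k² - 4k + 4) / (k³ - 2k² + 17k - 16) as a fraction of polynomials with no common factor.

Apply the Euclidean algorithm:
  k³ - k² - 4k + 4 = (k³ - 2k² + 17k - 16) + (k² - 21k + 20)
  k³ - 2k² + 17k - 16 = (k + 19)(k² - 21k + 20) + (396k - 396)
  k² - 21k + 20 = ((1/396)k - 5/99)(396k - 396) + (0)
Last nonzero remainder: 396k - 396. Dividing through by 396 gives the monic gcd k - 1.
Cancel k - 1 from numerator and denominator to get the reduced form.

(k² - 4)/(k² - k + 16)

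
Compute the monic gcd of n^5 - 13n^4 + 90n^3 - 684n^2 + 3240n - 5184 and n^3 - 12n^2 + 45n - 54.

n^2 - 9n + 18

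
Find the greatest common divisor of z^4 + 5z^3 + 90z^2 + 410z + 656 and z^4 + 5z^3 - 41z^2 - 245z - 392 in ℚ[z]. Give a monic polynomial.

z^2 + 5z + 8

Euclidean algorithm in ℚ[z]:
  z^4 + 5z^3 + 90z^2 + 410z + 656 = (z^4 + 5z^3 - 41z^2 - 245z - 392) + (131z^2 + 655z + 1048)
  z^4 + 5z^3 - 41z^2 - 245z - 392 = ((1/131)z^2 - 49/131)(131z^2 + 655z + 1048) + (0)
Last nonzero remainder: 131z^2 + 655z + 1048. Dividing through by 131 gives the monic gcd z^2 + 5z + 8.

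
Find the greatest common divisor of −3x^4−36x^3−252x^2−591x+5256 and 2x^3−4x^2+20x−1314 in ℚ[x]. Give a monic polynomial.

x^2+7x+73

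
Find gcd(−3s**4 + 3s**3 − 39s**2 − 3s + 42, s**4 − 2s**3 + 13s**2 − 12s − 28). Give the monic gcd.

Euclidean algorithm in ℚ[s]:
  −3s**4 + 3s**3 − 39s**2 − 3s + 42 = (−3)(s**4 − 2s**3 + 13s**2 − 12s − 28) + (−3s**3 − 39s − 42)
  s**4 − 2s**3 + 13s**2 − 12s − 28 = (−(1/3)s + 2/3)(−3s**3 − 39s − 42) + (0)
Last nonzero remainder: −3s**3 − 39s − 42. Dividing through by −3 gives the monic gcd s**3 + 13s + 14.

s**3 + 13s + 14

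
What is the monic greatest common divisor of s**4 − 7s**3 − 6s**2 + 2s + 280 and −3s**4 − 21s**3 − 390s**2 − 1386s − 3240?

s**2 + 4s + 10

By polynomial division,
  s**4 − 7s**3 − 6s**2 + 2s + 280 = (−1/3)(−3s**4 − 21s**3 − 390s**2 − 1386s − 3240) + (−14s**3 − 136s**2 − 460s − 800)
  −3s**4 − 21s**3 − 390s**2 − 1386s − 3240 = ((3/14)s − 57/98)(−14s**3 − 136s**2 − 460s − 800) + (−(18156/49)s**2 − (72624/49)s − 181560/49)
  −14s**3 − 136s**2 − 460s − 800 = ((343/9078)s + 980/4539)(−(18156/49)s**2 − (72624/49)s − 181560/49) + (0)
Last nonzero remainder: −(18156/49)s**2 − (72624/49)s − 181560/49. Dividing through by −18156/49 gives the monic gcd s**2 + 4s + 10.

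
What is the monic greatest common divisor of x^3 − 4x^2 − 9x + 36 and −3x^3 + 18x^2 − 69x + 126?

x − 3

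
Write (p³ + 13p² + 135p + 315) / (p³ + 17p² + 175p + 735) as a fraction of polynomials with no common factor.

(p + 3)/(p + 7)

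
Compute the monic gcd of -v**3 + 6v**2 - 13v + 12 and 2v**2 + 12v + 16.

1

Euclidean algorithm in ℚ[v]:
  -v**3 + 6v**2 - 13v + 12 = (-(1/2)v + 6)(2v**2 + 12v + 16) + (-77v - 84)
  2v**2 + 12v + 16 = (-(2/77)v - 108/847)(-77v - 84) + (640/121)
  -77v - 84 = (-(9317/640)v - 2541/160)(640/121) + (0)
The last nonzero remainder is the constant 640/121, so the polynomials are coprime and gcd = 1.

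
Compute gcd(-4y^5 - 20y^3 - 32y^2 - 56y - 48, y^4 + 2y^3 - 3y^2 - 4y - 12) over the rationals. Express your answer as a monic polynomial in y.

Euclidean algorithm in ℚ[y]:
  -4y^5 - 20y^3 - 32y^2 - 56y - 48 = (-4y + 8)(y^4 + 2y^3 - 3y^2 - 4y - 12) + (-48y^3 - 24y^2 - 72y + 48)
  y^4 + 2y^3 - 3y^2 - 4y - 12 = (-(1/48)y - 1/32)(-48y^3 - 24y^2 - 72y + 48) + (-(21/4)y^2 - (21/4)y - 21/2)
  -48y^3 - 24y^2 - 72y + 48 = ((64/7)y - 32/7)(-(21/4)y^2 - (21/4)y - 21/2) + (0)
Last nonzero remainder: -(21/4)y^2 - (21/4)y - 21/2. Dividing through by -21/4 gives the monic gcd y^2 + y + 2.

y^2 + y + 2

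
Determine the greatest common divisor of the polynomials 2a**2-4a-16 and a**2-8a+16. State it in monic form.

Euclidean algorithm in ℚ[a]:
  2a**2-4a-16 = (2)(a**2-8a+16) + (12a-48)
  a**2-8a+16 = ((1/12)a-1/3)(12a-48) + (0)
Last nonzero remainder: 12a-48. Dividing through by 12 gives the monic gcd a-4.

a-4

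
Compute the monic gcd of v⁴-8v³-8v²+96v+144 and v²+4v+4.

Repeated division with remainder:
  v⁴-8v³-8v²+96v+144 = (v²-12v+36)(v²+4v+4) + (0)
The last nonzero remainder v²+4v+4 is already monic.

v²+4v+4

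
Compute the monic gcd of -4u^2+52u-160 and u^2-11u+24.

u-8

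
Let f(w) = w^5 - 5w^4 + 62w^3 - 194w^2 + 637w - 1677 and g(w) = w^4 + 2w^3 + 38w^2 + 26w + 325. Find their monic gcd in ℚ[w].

w^2 + 13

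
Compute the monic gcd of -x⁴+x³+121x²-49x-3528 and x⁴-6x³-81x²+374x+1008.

x³-8x²-65x+504

By polynomial division,
  -x⁴+x³+121x²-49x-3528 = (-1)(x⁴-6x³-81x²+374x+1008) + (-5x³+40x²+325x-2520)
  x⁴-6x³-81x²+374x+1008 = (-(1/5)x-2/5)(-5x³+40x²+325x-2520) + (0)
Last nonzero remainder: -5x³+40x²+325x-2520. Dividing through by -5 gives the monic gcd x³-8x²-65x+504.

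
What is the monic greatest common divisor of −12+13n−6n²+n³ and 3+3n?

Euclidean algorithm in ℚ[n]:
  n³−6n²+13n−12 = ((1/3)n²−(7/3)n+20/3)(3n+3) + (−32)
  3n+3 = (−(3/32)n−3/32)(−32) + (0)
The last nonzero remainder is the constant −32, so the polynomials are coprime and gcd = 1.

1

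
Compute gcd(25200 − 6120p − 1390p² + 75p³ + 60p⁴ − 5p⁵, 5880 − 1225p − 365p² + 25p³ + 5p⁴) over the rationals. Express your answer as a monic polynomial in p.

21 − 10p + p²

Repeated division with remainder:
  −5p⁵ + 60p⁴ + 75p³ − 1390p² − 6120p + 25200 = (−p + 17)(5p⁴ + 25p³ − 365p² − 1225p + 5880) + (−715p³ + 3590p² + 20585p − 74760)
  5p⁴ + 25p³ − 365p² − 1225p + 5880 = (−(1/143)p − 1433/20449)(−715p³ + 3590p² + 20585p − 74760) + ((624240/20449)p² − (6242400/20449)p + 13109040/20449)
  −715p³ + 3590p² + 20585p − 74760 = (−(2924207/124848)p − 1819961/15606)((624240/20449)p² − (6242400/20449)p + 13109040/20449) + (0)
Last nonzero remainder: (624240/20449)p² − (6242400/20449)p + 13109040/20449. Dividing through by 624240/20449 gives the monic gcd p² − 10p + 21.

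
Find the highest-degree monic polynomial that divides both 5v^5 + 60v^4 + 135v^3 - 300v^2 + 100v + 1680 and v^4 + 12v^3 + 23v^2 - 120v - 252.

Euclidean algorithm in ℚ[v]:
  5v^5 + 60v^4 + 135v^3 - 300v^2 + 100v + 1680 = (5v)(v^4 + 12v^3 + 23v^2 - 120v - 252) + (20v^3 + 300v^2 + 1360v + 1680)
  v^4 + 12v^3 + 23v^2 - 120v - 252 = ((1/20)v - 3/20)(20v^3 + 300v^2 + 1360v + 1680) + (0)
Last nonzero remainder: 20v^3 + 300v^2 + 1360v + 1680. Dividing through by 20 gives the monic gcd v^3 + 15v^2 + 68v + 84.

v^3 + 15v^2 + 68v + 84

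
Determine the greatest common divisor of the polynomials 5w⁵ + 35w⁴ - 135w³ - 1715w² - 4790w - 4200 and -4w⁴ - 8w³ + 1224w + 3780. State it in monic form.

w² - 4w - 21

By polynomial division,
  5w⁵ + 35w⁴ - 135w³ - 1715w² - 4790w - 4200 = (-(5/4)w - 25/4)(-4w⁴ - 8w³ + 1224w + 3780) + (-185w³ - 185w² + 7585w + 19425)
  -4w⁴ - 8w³ + 1224w + 3780 = ((4/185)w + 4/185)(-185w³ - 185w² + 7585w + 19425) + (-160w² + 640w + 3360)
  -185w³ - 185w² + 7585w + 19425 = ((37/32)w + 185/32)(-160w² + 640w + 3360) + (0)
Last nonzero remainder: -160w² + 640w + 3360. Dividing through by -160 gives the monic gcd w² - 4w - 21.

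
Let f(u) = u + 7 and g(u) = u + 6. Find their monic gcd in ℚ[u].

Euclidean algorithm in ℚ[u]:
  u + 7 = (u + 6) + (1)
  u + 6 = (u + 6)(1) + (0)
The last nonzero remainder is the constant 1, so the polynomials are coprime and gcd = 1.

1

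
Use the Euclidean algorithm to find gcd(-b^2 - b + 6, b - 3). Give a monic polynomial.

1

Apply the Euclidean algorithm:
  -b^2 - b + 6 = (-b - 4)(b - 3) + (-6)
  b - 3 = (-(1/6)b + 1/2)(-6) + (0)
The last nonzero remainder is the constant -6, so the polynomials are coprime and gcd = 1.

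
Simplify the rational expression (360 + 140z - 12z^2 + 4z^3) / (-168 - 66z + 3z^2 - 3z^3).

(-180 + 20z - 4z^2)/(84 - 9z + 3z^2)

Apply the Euclidean algorithm:
  4z^3 - 12z^2 + 140z + 360 = (-4/3)(-3z^3 + 3z^2 - 66z - 168) + (-8z^2 + 52z + 136)
  -3z^3 + 3z^2 - 66z - 168 = ((3/8)z + 33/16)(-8z^2 + 52z + 136) + (-(897/4)z - 897/2)
  -8z^2 + 52z + 136 = ((32/897)z - 272/897)(-(897/4)z - 897/2) + (0)
Last nonzero remainder: -(897/4)z - 897/2. Dividing through by -897/4 gives the monic gcd z + 2.
Cancel z + 2 from numerator and denominator to get the reduced form.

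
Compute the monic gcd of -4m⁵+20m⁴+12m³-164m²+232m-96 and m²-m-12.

Euclidean algorithm in ℚ[m]:
  -4m⁵+20m⁴+12m³-164m²+232m-96 = (-4m³+16m²-20m+8)(m²-m-12) + (0)
The last nonzero remainder m²-m-12 is already monic.

m²-m-12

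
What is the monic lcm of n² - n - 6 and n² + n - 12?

n³ + 3n² - 10n - 24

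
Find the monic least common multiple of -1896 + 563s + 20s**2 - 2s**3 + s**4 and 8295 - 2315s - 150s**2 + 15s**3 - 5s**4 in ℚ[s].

Euclidean algorithm in ℚ[s]:
  s**4 - 2s**3 + 20s**2 + 563s - 1896 = (-1/5)(-5s**4 + 15s**3 - 150s**2 - 2315s + 8295) + (s**3 - 10s**2 + 100s - 237)
  -5s**4 + 15s**3 - 150s**2 - 2315s + 8295 = (-5s - 35)(s**3 - 10s**2 + 100s - 237) + (0)
The last nonzero remainder s**3 - 10s**2 + 100s - 237 is already monic.
Then lcm(f, g) = f·g / gcd(f, g); expanding and making the result monic gives the answer.

-13272 + 2045s + 703s**2 + 6s**3 + 5s**4 + s**5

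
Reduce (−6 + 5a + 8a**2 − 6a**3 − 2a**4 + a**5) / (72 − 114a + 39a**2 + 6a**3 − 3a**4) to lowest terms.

(2 + a − 2a**2 − a**3)/(−24 + 6a + 3a**2)

Repeated division with remainder:
  a**5 − 2a**4 − 6a**3 + 8a**2 + 5a − 6 = (−(1/3)a)(−3a**4 + 6a**3 + 39a**2 − 114a + 72) + (7a**3 − 30a**2 + 29a − 6)
  −3a**4 + 6a**3 + 39a**2 − 114a + 72 = (−(3/7)a − 48/49)(7a**3 − 30a**2 + 29a − 6) + ((1080/49)a**2 − (4320/49)a + 3240/49)
  7a**3 − 30a**2 + 29a − 6 = ((343/1080)a − 49/540)((1080/49)a**2 − (4320/49)a + 3240/49) + (0)
Last nonzero remainder: (1080/49)a**2 − (4320/49)a + 3240/49. Dividing through by 1080/49 gives the monic gcd a**2 − 4a + 3.
Cancel a**2 − 4a + 3 from numerator and denominator to get the reduced form.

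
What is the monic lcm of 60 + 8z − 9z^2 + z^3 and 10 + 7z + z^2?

Repeated division with remainder:
  z^3 − 9z^2 + 8z + 60 = (z − 16)(z^2 + 7z + 10) + (110z + 220)
  z^2 + 7z + 10 = ((1/110)z + 1/22)(110z + 220) + (0)
Last nonzero remainder: 110z + 220. Dividing through by 110 gives the monic gcd z + 2.
Then lcm(f, g) = f·g / gcd(f, g); expanding and making the result monic gives the answer.

300 + 100z − 37z^2 − 4z^3 + z^4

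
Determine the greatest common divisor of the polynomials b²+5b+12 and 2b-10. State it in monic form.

By polynomial division,
  b²+5b+12 = ((1/2)b+5)(2b-10) + (62)
  2b-10 = ((1/31)b-5/31)(62) + (0)
The last nonzero remainder is the constant 62, so the polynomials are coprime and gcd = 1.

1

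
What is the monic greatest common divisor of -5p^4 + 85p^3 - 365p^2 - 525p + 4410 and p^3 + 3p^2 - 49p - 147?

p^2 - 4p - 21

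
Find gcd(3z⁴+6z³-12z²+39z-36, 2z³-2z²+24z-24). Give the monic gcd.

Euclidean algorithm in ℚ[z]:
  3z⁴+6z³-12z²+39z-36 = ((3/2)z+9/2)(2z³-2z²+24z-24) + (-39z²-33z+72)
  2z³-2z²+24z-24 = (-(2/39)z+16/169)(-39z²-33z+72) + ((5208/169)z-5208/169)
  -39z²-33z+72 = (-(2197/1736)z-507/217)((5208/169)z-5208/169) + (0)
Last nonzero remainder: (5208/169)z-5208/169. Dividing through by 5208/169 gives the monic gcd z-1.

z-1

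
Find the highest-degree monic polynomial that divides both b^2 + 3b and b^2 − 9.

b + 3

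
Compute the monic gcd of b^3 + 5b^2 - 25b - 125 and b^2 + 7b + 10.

b + 5

Repeated division with remainder:
  b^3 + 5b^2 - 25b - 125 = (b - 2)(b^2 + 7b + 10) + (-21b - 105)
  b^2 + 7b + 10 = (-(1/21)b - 2/21)(-21b - 105) + (0)
Last nonzero remainder: -21b - 105. Dividing through by -21 gives the monic gcd b + 5.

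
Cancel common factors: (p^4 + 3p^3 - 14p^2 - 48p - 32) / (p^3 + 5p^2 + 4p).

Euclidean algorithm in ℚ[p]:
  p^4 + 3p^3 - 14p^2 - 48p - 32 = (p - 2)(p^3 + 5p^2 + 4p) + (-8p^2 - 40p - 32)
  p^3 + 5p^2 + 4p = (-(1/8)p)(-8p^2 - 40p - 32) + (0)
Last nonzero remainder: -8p^2 - 40p - 32. Dividing through by -8 gives the monic gcd p^2 + 5p + 4.
Cancel p^2 + 5p + 4 from numerator and denominator to get the reduced form.

(p^2 - 2p - 8)/(p)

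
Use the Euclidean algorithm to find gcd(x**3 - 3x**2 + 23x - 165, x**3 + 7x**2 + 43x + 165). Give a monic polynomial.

Apply the Euclidean algorithm:
  x**3 - 3x**2 + 23x - 165 = (x**3 + 7x**2 + 43x + 165) + (-10x**2 - 20x - 330)
  x**3 + 7x**2 + 43x + 165 = (-(1/10)x - 1/2)(-10x**2 - 20x - 330) + (0)
Last nonzero remainder: -10x**2 - 20x - 330. Dividing through by -10 gives the monic gcd x**2 + 2x + 33.

x**2 + 2x + 33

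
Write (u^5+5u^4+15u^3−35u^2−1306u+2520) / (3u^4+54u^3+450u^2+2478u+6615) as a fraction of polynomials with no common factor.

Repeated division with remainder:
  u^5+5u^4+15u^3−35u^2−1306u+2520 = ((1/3)u−13/3)(3u^4+54u^3+450u^2+2478u+6615) + (99u^3+1089u^2+7227u+31185)
  3u^4+54u^3+450u^2+2478u+6615 = ((1/33)u+7/33)(99u^3+1089u^2+7227u+31185) + (0)
Last nonzero remainder: 99u^3+1089u^2+7227u+31185. Dividing through by 99 gives the monic gcd u^3+11u^2+73u+315.
Cancel u^3+11u^2+73u+315 from numerator and denominator to get the reduced form.

(u^2−6u+8)/(3u+21)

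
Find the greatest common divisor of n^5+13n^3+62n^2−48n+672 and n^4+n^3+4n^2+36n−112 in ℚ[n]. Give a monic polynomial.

n^3+3n^2+10n+56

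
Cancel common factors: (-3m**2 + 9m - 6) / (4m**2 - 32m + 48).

(-3m + 3)/(4m - 24)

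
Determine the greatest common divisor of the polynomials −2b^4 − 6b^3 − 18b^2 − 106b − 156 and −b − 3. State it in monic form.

b + 3

By polynomial division,
  −2b^4 − 6b^3 − 18b^2 − 106b − 156 = (2b^3 + 18b + 52)(−b − 3) + (0)
Last nonzero remainder: −b − 3. Dividing through by −1 gives the monic gcd b + 3.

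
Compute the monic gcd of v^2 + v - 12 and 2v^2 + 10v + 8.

By polynomial division,
  v^2 + v - 12 = (1/2)(2v^2 + 10v + 8) + (-4v - 16)
  2v^2 + 10v + 8 = (-(1/2)v - 1/2)(-4v - 16) + (0)
Last nonzero remainder: -4v - 16. Dividing through by -4 gives the monic gcd v + 4.

v + 4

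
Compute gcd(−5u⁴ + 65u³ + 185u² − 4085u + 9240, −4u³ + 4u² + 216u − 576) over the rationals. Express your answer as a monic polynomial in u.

Apply the Euclidean algorithm:
  −5u⁴ + 65u³ + 185u² − 4085u + 9240 = ((5/4)u − 15)(−4u³ + 4u² + 216u − 576) + (−25u² − 125u + 600)
  −4u³ + 4u² + 216u − 576 = ((4/25)u − 24/25)(−25u² − 125u + 600) + (0)
Last nonzero remainder: −25u² − 125u + 600. Dividing through by −25 gives the monic gcd u² + 5u − 24.

u² + 5u − 24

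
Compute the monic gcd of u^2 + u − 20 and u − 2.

1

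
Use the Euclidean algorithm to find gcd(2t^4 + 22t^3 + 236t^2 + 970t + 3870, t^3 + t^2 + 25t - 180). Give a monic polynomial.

t^2 + 5t + 45

Apply the Euclidean algorithm:
  2t^4 + 22t^3 + 236t^2 + 970t + 3870 = (2t + 20)(t^3 + t^2 + 25t - 180) + (166t^2 + 830t + 7470)
  t^3 + t^2 + 25t - 180 = ((1/166)t - 2/83)(166t^2 + 830t + 7470) + (0)
Last nonzero remainder: 166t^2 + 830t + 7470. Dividing through by 166 gives the monic gcd t^2 + 5t + 45.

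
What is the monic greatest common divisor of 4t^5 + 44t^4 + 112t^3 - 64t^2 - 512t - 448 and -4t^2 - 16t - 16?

Repeated division with remainder:
  4t^5 + 44t^4 + 112t^3 - 64t^2 - 512t - 448 = (-t^3 - 7t^2 + 4t + 28)(-4t^2 - 16t - 16) + (0)
Last nonzero remainder: -4t^2 - 16t - 16. Dividing through by -4 gives the monic gcd t^2 + 4t + 4.

t^2 + 4t + 4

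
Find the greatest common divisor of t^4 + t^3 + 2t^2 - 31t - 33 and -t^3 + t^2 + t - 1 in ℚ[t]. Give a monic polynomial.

Apply the Euclidean algorithm:
  t^4 + t^3 + 2t^2 - 31t - 33 = (-t - 2)(-t^3 + t^2 + t - 1) + (5t^2 - 30t - 35)
  -t^3 + t^2 + t - 1 = (-(1/5)t - 1)(5t^2 - 30t - 35) + (-36t - 36)
  5t^2 - 30t - 35 = (-(5/36)t + 35/36)(-36t - 36) + (0)
Last nonzero remainder: -36t - 36. Dividing through by -36 gives the monic gcd t + 1.

t + 1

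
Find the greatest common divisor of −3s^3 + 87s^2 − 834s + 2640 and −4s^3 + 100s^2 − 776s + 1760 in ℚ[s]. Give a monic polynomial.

By polynomial division,
  −3s^3 + 87s^2 − 834s + 2640 = (3/4)(−4s^3 + 100s^2 − 776s + 1760) + (12s^2 − 252s + 1320)
  −4s^3 + 100s^2 − 776s + 1760 = (−(1/3)s + 4/3)(12s^2 − 252s + 1320) + (0)
Last nonzero remainder: 12s^2 − 252s + 1320. Dividing through by 12 gives the monic gcd s^2 − 21s + 110.

s^2 − 21s + 110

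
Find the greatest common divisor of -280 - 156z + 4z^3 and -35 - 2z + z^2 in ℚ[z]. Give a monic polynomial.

-35 - 2z + z^2

By polynomial division,
  4z^3 - 156z - 280 = (4z + 8)(z^2 - 2z - 35) + (0)
The last nonzero remainder z^2 - 2z - 35 is already monic.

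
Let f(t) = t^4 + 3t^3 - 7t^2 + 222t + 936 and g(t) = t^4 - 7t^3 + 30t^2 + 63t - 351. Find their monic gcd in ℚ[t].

Apply the Euclidean algorithm:
  t^4 + 3t^3 - 7t^2 + 222t + 936 = (t^4 - 7t^3 + 30t^2 + 63t - 351) + (10t^3 - 37t^2 + 159t + 1287)
  t^4 - 7t^3 + 30t^2 + 63t - 351 = ((1/10)t - 33/100)(10t^3 - 37t^2 + 159t + 1287) + ((189/100)t^2 - (1323/100)t + 7371/100)
  10t^3 - 37t^2 + 159t + 1287 = ((1000/189)t + 1100/63)((189/100)t^2 - (1323/100)t + 7371/100) + (0)
Last nonzero remainder: (189/100)t^2 - (1323/100)t + 7371/100. Dividing through by 189/100 gives the monic gcd t^2 - 7t + 39.

t^2 - 7t + 39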